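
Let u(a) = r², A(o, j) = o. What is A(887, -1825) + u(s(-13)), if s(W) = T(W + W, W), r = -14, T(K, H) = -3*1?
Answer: 1083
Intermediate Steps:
T(K, H) = -3
s(W) = -3
u(a) = 196 (u(a) = (-14)² = 196)
A(887, -1825) + u(s(-13)) = 887 + 196 = 1083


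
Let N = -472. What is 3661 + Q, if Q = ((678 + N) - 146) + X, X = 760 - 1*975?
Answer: 3506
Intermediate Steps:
X = -215 (X = 760 - 975 = -215)
Q = -155 (Q = ((678 - 472) - 146) - 215 = (206 - 146) - 215 = 60 - 215 = -155)
3661 + Q = 3661 - 155 = 3506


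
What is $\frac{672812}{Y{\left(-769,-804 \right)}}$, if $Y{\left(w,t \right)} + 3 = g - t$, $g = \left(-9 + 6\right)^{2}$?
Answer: $\frac{336406}{405} \approx 830.63$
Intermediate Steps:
$g = 9$ ($g = \left(-3\right)^{2} = 9$)
$Y{\left(w,t \right)} = 6 - t$ ($Y{\left(w,t \right)} = -3 - \left(-9 + t\right) = 6 - t$)
$\frac{672812}{Y{\left(-769,-804 \right)}} = \frac{672812}{6 - -804} = \frac{672812}{6 + 804} = \frac{672812}{810} = 672812 \cdot \frac{1}{810} = \frac{336406}{405}$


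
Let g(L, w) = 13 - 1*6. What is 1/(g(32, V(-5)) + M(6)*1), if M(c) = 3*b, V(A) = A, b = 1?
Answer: ⅒ ≈ 0.10000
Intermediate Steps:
g(L, w) = 7 (g(L, w) = 13 - 6 = 7)
M(c) = 3 (M(c) = 3*1 = 3)
1/(g(32, V(-5)) + M(6)*1) = 1/(7 + 3*1) = 1/(7 + 3) = 1/10 = ⅒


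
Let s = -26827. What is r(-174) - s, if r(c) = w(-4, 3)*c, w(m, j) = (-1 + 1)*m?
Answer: 26827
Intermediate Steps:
w(m, j) = 0 (w(m, j) = 0*m = 0)
r(c) = 0 (r(c) = 0*c = 0)
r(-174) - s = 0 - 1*(-26827) = 0 + 26827 = 26827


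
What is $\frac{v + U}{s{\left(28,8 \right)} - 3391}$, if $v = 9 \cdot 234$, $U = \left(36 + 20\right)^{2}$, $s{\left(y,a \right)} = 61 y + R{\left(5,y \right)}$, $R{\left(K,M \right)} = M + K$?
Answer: $- \frac{2621}{825} \approx -3.177$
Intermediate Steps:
$R{\left(K,M \right)} = K + M$
$s{\left(y,a \right)} = 5 + 62 y$ ($s{\left(y,a \right)} = 61 y + \left(5 + y\right) = 5 + 62 y$)
$U = 3136$ ($U = 56^{2} = 3136$)
$v = 2106$
$\frac{v + U}{s{\left(28,8 \right)} - 3391} = \frac{2106 + 3136}{\left(5 + 62 \cdot 28\right) - 3391} = \frac{5242}{\left(5 + 1736\right) - 3391} = \frac{5242}{1741 - 3391} = \frac{5242}{-1650} = 5242 \left(- \frac{1}{1650}\right) = - \frac{2621}{825}$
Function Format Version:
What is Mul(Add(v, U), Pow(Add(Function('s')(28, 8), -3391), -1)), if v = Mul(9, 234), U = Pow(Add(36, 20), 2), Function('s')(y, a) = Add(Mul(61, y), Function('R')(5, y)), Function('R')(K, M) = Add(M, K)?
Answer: Rational(-2621, 825) ≈ -3.1770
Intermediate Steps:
Function('R')(K, M) = Add(K, M)
Function('s')(y, a) = Add(5, Mul(62, y)) (Function('s')(y, a) = Add(Mul(61, y), Add(5, y)) = Add(5, Mul(62, y)))
U = 3136 (U = Pow(56, 2) = 3136)
v = 2106
Mul(Add(v, U), Pow(Add(Function('s')(28, 8), -3391), -1)) = Mul(Add(2106, 3136), Pow(Add(Add(5, Mul(62, 28)), -3391), -1)) = Mul(5242, Pow(Add(Add(5, 1736), -3391), -1)) = Mul(5242, Pow(Add(1741, -3391), -1)) = Mul(5242, Pow(-1650, -1)) = Mul(5242, Rational(-1, 1650)) = Rational(-2621, 825)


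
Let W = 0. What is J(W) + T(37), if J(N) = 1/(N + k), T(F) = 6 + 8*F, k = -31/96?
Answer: 9266/31 ≈ 298.90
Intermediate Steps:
k = -31/96 (k = -31*1/96 = -31/96 ≈ -0.32292)
J(N) = 1/(-31/96 + N) (J(N) = 1/(N - 31/96) = 1/(-31/96 + N))
J(W) + T(37) = 96/(-31 + 96*0) + (6 + 8*37) = 96/(-31 + 0) + (6 + 296) = 96/(-31) + 302 = 96*(-1/31) + 302 = -96/31 + 302 = 9266/31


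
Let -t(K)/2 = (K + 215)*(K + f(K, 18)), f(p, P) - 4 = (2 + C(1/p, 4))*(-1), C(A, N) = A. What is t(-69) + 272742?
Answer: 20168822/69 ≈ 2.9230e+5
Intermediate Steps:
f(p, P) = 2 - 1/p (f(p, P) = 4 + (2 + 1/p)*(-1) = 4 + (-2 - 1/p) = 2 - 1/p)
t(K) = -2*(215 + K)*(2 + K - 1/K) (t(K) = -2*(K + 215)*(K + (2 - 1/K)) = -2*(215 + K)*(2 + K - 1/K))
t(-69) + 272742 = (-858 - 434*(-69) - 2*(-69)**2 + 430/(-69)) + 272742 = (-858 + 29946 - 2*4761 + 430*(-1/69)) + 272742 = (-858 + 29946 - 9522 - 430/69) + 272742 = 1349624/69 + 272742 = 20168822/69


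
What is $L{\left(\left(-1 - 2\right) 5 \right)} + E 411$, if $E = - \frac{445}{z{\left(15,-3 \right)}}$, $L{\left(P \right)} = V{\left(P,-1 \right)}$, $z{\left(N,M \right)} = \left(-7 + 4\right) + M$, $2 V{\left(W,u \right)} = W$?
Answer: $30475$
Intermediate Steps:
$V{\left(W,u \right)} = \frac{W}{2}$
$z{\left(N,M \right)} = -3 + M$
$L{\left(P \right)} = \frac{P}{2}$
$E = \frac{445}{6}$ ($E = - \frac{445}{-3 - 3} = - \frac{445}{-6} = \left(-445\right) \left(- \frac{1}{6}\right) = \frac{445}{6} \approx 74.167$)
$L{\left(\left(-1 - 2\right) 5 \right)} + E 411 = \frac{\left(-1 - 2\right) 5}{2} + \frac{445}{6} \cdot 411 = \frac{\left(-3\right) 5}{2} + \frac{60965}{2} = \frac{1}{2} \left(-15\right) + \frac{60965}{2} = - \frac{15}{2} + \frac{60965}{2} = 30475$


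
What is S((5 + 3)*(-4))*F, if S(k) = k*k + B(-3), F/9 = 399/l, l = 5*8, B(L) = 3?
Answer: 3687957/40 ≈ 92199.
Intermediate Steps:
l = 40
F = 3591/40 (F = 9*(399/40) = 3591/40 ≈ 89.775)
S(k) = 3 + k**2 (S(k) = k*k + 3 = k**2 + 3 = 3 + k**2)
S((5 + 3)*(-4))*F = (3 + ((5 + 3)*(-4))**2)*(3591/40) = (3 + (8*(-4))**2)*(3591/40) = (3 + (-32)**2)*(3591/40) = (3 + 1024)*(3591/40) = 1027*(3591/40) = 3687957/40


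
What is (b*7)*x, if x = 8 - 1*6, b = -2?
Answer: -28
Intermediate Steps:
x = 2 (x = 8 - 6 = 2)
(b*7)*x = -2*7*2 = -14*2 = -28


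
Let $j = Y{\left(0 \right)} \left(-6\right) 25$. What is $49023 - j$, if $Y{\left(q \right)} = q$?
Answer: $49023$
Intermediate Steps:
$j = 0$ ($j = 0 \left(-6\right) 25 = 0 \cdot 25 = 0$)
$49023 - j = 49023 - 0 = 49023 + 0 = 49023$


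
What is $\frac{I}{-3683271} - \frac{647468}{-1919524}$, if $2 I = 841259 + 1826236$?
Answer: $- \frac{29226704727}{1178354513834} \approx -0.024803$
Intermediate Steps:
$I = \frac{2667495}{2}$ ($I = \frac{841259 + 1826236}{2} = \frac{1}{2} \cdot 2667495 = \frac{2667495}{2} \approx 1.3337 \cdot 10^{6}$)
$\frac{I}{-3683271} - \frac{647468}{-1919524} = \frac{2667495}{2 \left(-3683271\right)} - \frac{647468}{-1919524} = \frac{2667495}{2} \left(- \frac{1}{3683271}\right) - - \frac{161867}{479881} = - \frac{889165}{2455514} + \frac{161867}{479881} = - \frac{29226704727}{1178354513834}$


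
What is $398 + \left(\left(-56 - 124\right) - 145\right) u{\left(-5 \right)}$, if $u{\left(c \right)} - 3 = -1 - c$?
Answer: $-1877$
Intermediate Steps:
$u{\left(c \right)} = 2 - c$ ($u{\left(c \right)} = 3 - \left(1 + c\right) = 2 - c$)
$398 + \left(\left(-56 - 124\right) - 145\right) u{\left(-5 \right)} = 398 + \left(\left(-56 - 124\right) - 145\right) \left(2 - -5\right) = 398 + \left(-180 - 145\right) \left(2 + 5\right) = 398 - 2275 = -1877$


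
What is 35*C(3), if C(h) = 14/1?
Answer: 490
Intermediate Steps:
C(h) = 14 (C(h) = 14*1 = 14)
35*C(3) = 35*14 = 490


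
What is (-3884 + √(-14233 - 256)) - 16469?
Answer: -20353 + I*√14489 ≈ -20353.0 + 120.37*I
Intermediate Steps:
(-3884 + √(-14233 - 256)) - 16469 = (-3884 + √(-14489)) - 16469 = (-3884 + I*√14489) - 16469 = -20353 + I*√14489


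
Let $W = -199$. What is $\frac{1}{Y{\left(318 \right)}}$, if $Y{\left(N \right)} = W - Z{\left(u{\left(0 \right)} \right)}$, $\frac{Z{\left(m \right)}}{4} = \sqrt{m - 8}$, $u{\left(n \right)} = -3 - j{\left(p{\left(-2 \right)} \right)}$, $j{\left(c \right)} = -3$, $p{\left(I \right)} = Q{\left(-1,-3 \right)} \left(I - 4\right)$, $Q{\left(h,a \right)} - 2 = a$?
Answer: $\frac{i}{- 199 i + 8 \sqrt{2}} \approx -0.0050089 + 0.00028477 i$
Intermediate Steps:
$Q{\left(h,a \right)} = 2 + a$
$p{\left(I \right)} = 4 - I$ ($p{\left(I \right)} = \left(2 - 3\right) \left(I - 4\right) = - (-4 + I) = 4 - I$)
$u{\left(n \right)} = 0$ ($u{\left(n \right)} = -3 - -3 = -3 + 3 = 0$)
$Z{\left(m \right)} = 4 \sqrt{-8 + m}$ ($Z{\left(m \right)} = 4 \sqrt{m - 8} = 4 \sqrt{-8 + m}$)
$Y{\left(N \right)} = -199 - 8 i \sqrt{2}$ ($Y{\left(N \right)} = -199 - 4 \sqrt{-8 + 0} = -199 - 4 \sqrt{-8} = -199 - 4 \cdot 2 i \sqrt{2} = -199 - 8 i \sqrt{2}$)
$\frac{1}{Y{\left(318 \right)}} = \frac{1}{-199 - 8 i \sqrt{2}}$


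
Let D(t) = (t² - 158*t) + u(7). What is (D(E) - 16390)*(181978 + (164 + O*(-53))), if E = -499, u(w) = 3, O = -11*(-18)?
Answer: 53460799488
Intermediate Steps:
O = 198
D(t) = 3 + t² - 158*t (D(t) = (t² - 158*t) + 3 = 3 + t² - 158*t)
(D(E) - 16390)*(181978 + (164 + O*(-53))) = ((3 + (-499)² - 158*(-499)) - 16390)*(181978 + (164 + 198*(-53))) = ((3 + 249001 + 78842) - 16390)*(181978 + (164 - 10494)) = (327846 - 16390)*(181978 - 10330) = 311456*171648 = 53460799488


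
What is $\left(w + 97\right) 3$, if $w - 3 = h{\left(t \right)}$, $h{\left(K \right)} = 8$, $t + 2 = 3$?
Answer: $324$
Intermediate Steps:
$t = 1$ ($t = -2 + 3 = 1$)
$w = 11$ ($w = 3 + 8 = 11$)
$\left(w + 97\right) 3 = \left(11 + 97\right) 3 = 108 \cdot 3 = 324$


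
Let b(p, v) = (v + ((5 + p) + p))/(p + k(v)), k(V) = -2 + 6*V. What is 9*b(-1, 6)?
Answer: 27/11 ≈ 2.4545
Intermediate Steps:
b(p, v) = (5 + v + 2*p)/(-2 + p + 6*v) (b(p, v) = (v + ((5 + p) + p))/(p + (-2 + 6*v)) = (v + (5 + 2*p))/(-2 + p + 6*v) = (5 + v + 2*p)/(-2 + p + 6*v))
9*b(-1, 6) = 9*((5 + 6 + 2*(-1))/(-2 - 1 + 6*6)) = 9*((5 + 6 - 2)/(-2 - 1 + 36)) = 9*(9/33) = 9*((1/33)*9) = 9*(3/11) = 27/11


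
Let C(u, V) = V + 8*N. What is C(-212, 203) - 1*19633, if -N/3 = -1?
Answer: -19406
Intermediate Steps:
N = 3 (N = -3*(-1) = 3)
C(u, V) = 24 + V (C(u, V) = V + 8*3 = V + 24 = 24 + V)
C(-212, 203) - 1*19633 = (24 + 203) - 1*19633 = 227 - 19633 = -19406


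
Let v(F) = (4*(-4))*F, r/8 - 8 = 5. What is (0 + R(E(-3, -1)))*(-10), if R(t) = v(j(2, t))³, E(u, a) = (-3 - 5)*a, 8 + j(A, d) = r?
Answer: 36238786560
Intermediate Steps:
r = 104 (r = 64 + 8*5 = 64 + 40 = 104)
j(A, d) = 96 (j(A, d) = -8 + 104 = 96)
E(u, a) = -8*a
v(F) = -16*F
R(t) = -3623878656 (R(t) = (-16*96)³ = (-1536)³ = -3623878656)
(0 + R(E(-3, -1)))*(-10) = (0 - 3623878656)*(-10) = -3623878656*(-10) = 36238786560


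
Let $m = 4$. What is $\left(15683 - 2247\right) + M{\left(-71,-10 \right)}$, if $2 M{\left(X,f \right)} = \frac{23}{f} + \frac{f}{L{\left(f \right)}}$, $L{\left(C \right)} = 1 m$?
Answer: $\frac{67168}{5} \approx 13434.0$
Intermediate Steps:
$L{\left(C \right)} = 4$ ($L{\left(C \right)} = 1 \cdot 4 = 4$)
$M{\left(X,f \right)} = \frac{f}{8} + \frac{23}{2 f}$ ($M{\left(X,f \right)} = \frac{\frac{23}{f} + \frac{f}{4}}{2} = \frac{f}{8} + \frac{23}{2 f}$)
$\left(15683 - 2247\right) + M{\left(-71,-10 \right)} = \left(15683 - 2247\right) + \frac{92 + \left(-10\right)^{2}}{8 \left(-10\right)} = 13436 + \frac{1}{8} \left(- \frac{1}{10}\right) \left(92 + 100\right) = 13436 + \frac{1}{8} \left(- \frac{1}{10}\right) 192 = 13436 - \frac{12}{5} = \frac{67168}{5}$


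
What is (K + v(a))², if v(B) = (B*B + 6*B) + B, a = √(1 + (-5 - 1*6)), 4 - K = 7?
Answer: -321 - 182*I*√10 ≈ -321.0 - 575.53*I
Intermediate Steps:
K = -3 (K = 4 - 1*7 = 4 - 7 = -3)
a = I*√10 (a = √(1 + (-5 - 6)) = √(1 - 11) = √(-10) = I*√10 ≈ 3.1623*I)
v(B) = B² + 7*B (v(B) = (B² + 6*B) + B = B² + 7*B)
(K + v(a))² = (-3 + (I*√10)*(7 + I*√10))² = (-3 + I*√10*(7 + I*√10))²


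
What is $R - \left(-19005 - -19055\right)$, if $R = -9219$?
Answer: $-9269$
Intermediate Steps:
$R - \left(-19005 - -19055\right) = -9219 - \left(-19005 - -19055\right) = -9219 - \left(-19005 + 19055\right) = -9219 - 50 = -9269$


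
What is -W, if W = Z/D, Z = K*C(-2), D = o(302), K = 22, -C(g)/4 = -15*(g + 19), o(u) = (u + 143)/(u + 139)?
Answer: -1979208/89 ≈ -22238.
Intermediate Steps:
o(u) = (143 + u)/(139 + u)
C(g) = 1140 + 60*g (C(g) = -(-60)*(g + 19) = -(-60)*(19 + g) = -4*(-285 - 15*g) = 1140 + 60*g)
D = 445/441 (D = (143 + 302)/(139 + 302) = 445/441 ≈ 1.0091)
Z = 22440 (Z = 22*(1140 + 60*(-2)) = 22*(1140 - 120) = 22*1020 = 22440)
W = 1979208/89 (W = 22440/(445/441) = 22440*(441/445) = 1979208/89 ≈ 22238.)
-W = -1*1979208/89 = -1979208/89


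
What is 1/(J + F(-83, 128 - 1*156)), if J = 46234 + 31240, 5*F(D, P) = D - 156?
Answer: 5/387131 ≈ 1.2916e-5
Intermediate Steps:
F(D, P) = -156/5 + D/5 (F(D, P) = (D - 156)/5 = (-156 + D)/5 = -156/5 + D/5)
J = 77474
1/(J + F(-83, 128 - 1*156)) = 1/(77474 + (-156/5 + (1/5)*(-83))) = 1/(77474 + (-156/5 - 83/5)) = 1/(77474 - 239/5) = 1/(387131/5) = 5/387131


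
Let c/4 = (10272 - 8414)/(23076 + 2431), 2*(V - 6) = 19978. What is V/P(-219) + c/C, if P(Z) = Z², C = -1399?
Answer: 356308062383/1711454376573 ≈ 0.20819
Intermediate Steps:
V = 9995 (V = 6 + (½)*19978 = 6 + 9989 = 9995)
c = 7432/25507 (c = 4*((10272 - 8414)/(23076 + 2431)) = 4*(1858/25507) = 7432/25507 ≈ 0.29137)
V/P(-219) + c/C = 9995/((-219)²) + (7432/25507)/(-1399) = 9995/47961 + (7432/25507)*(-1/1399) = 9995*(1/47961) - 7432/35684293 = 9995/47961 - 7432/35684293 = 356308062383/1711454376573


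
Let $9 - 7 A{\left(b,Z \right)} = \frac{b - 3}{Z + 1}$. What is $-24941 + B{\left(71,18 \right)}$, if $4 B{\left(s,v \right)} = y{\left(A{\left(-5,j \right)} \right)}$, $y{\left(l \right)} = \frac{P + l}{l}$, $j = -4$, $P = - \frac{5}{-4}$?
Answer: $- \frac{7581883}{304} \approx -24940.0$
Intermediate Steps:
$P = \frac{5}{4}$ ($P = \left(-5\right) \left(- \frac{1}{4}\right) = \frac{5}{4} \approx 1.25$)
$A{\left(b,Z \right)} = \frac{9}{7} - \frac{-3 + b}{7 \left(1 + Z\right)}$ ($A{\left(b,Z \right)} = \frac{9}{7} - \frac{\left(b - 3\right) \frac{1}{Z + 1}}{7} = \frac{9}{7} - \frac{\left(-3 + b\right) \frac{1}{1 + Z}}{7} = \frac{9}{7} - \frac{\frac{1}{1 + Z} \left(-3 + b\right)}{7} = \frac{9}{7} - \frac{-3 + b}{7 \left(1 + Z\right)}$)
$y{\left(l \right)} = \frac{\frac{5}{4} + l}{l}$
$B{\left(s,v \right)} = \frac{181}{304}$ ($B{\left(s,v \right)} = \frac{\frac{1}{\frac{1}{7} \frac{1}{1 - 4} \left(12 - -5 + 9 \left(-4\right)\right)} \left(\frac{5}{4} + \frac{12 - -5 + 9 \left(-4\right)}{7 \left(1 - 4\right)}\right)}{4} = \frac{\frac{1}{\frac{1}{7} \frac{1}{-3} \left(12 + 5 - 36\right)} \left(\frac{5}{4} + \frac{12 + 5 - 36}{7 \left(-3\right)}\right)}{4} = \frac{\frac{1}{\frac{1}{7} \left(- \frac{1}{3}\right) \left(-19\right)} \left(\frac{5}{4} + \frac{1}{7} \left(- \frac{1}{3}\right) \left(-19\right)\right)}{4} = \frac{\frac{1}{\frac{19}{21}} \left(\frac{5}{4} + \frac{19}{21}\right)}{4} = \frac{\frac{21}{19} \cdot \frac{181}{84}}{4} = \frac{1}{4} \cdot \frac{181}{76} = \frac{181}{304}$)
$-24941 + B{\left(71,18 \right)} = -24941 + \frac{181}{304} = - \frac{7581883}{304}$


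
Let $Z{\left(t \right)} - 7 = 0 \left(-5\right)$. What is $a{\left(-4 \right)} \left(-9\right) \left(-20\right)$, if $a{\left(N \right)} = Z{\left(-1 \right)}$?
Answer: $1260$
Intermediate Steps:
$Z{\left(t \right)} = 7$ ($Z{\left(t \right)} = 7 + 0 \left(-5\right) = 7 + 0 = 7$)
$a{\left(N \right)} = 7$
$a{\left(-4 \right)} \left(-9\right) \left(-20\right) = 7 \left(-9\right) \left(-20\right) = \left(-63\right) \left(-20\right) = 1260$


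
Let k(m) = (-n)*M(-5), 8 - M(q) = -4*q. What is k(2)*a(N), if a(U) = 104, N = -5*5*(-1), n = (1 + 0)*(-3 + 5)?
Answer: 2496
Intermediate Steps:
n = 2 (n = 1*2 = 2)
N = 25 (N = -25*(-1) = 25)
M(q) = 8 + 4*q (M(q) = 8 - (-4)*q = 8 + 4*q)
k(m) = 24 (k(m) = (-1*2)*(8 + 4*(-5)) = -2*(8 - 20) = -2*(-12) = 24)
k(2)*a(N) = 24*104 = 2496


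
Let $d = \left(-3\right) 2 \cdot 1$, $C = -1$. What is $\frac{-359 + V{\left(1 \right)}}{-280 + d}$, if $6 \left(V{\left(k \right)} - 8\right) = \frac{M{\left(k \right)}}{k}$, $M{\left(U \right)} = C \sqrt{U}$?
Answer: $\frac{2107}{1716} \approx 1.2279$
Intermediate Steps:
$M{\left(U \right)} = - \sqrt{U}$
$V{\left(k \right)} = 8 - \frac{1}{6 \sqrt{k}}$ ($V{\left(k \right)} = 8 + \frac{- \sqrt{k} \frac{1}{k}}{6} = 8 + \frac{\left(-1\right) \frac{1}{\sqrt{k}}}{6} = 8 - \frac{1}{6 \sqrt{k}}$)
$d = -6$ ($d = \left(-6\right) 1 = -6$)
$\frac{-359 + V{\left(1 \right)}}{-280 + d} = \frac{-359 + \left(8 - \frac{1}{6 \cdot 1}\right)}{-280 - 6} = \frac{-359 + \left(8 - \frac{1}{6}\right)}{-286} = \left(-359 + \left(8 - \frac{1}{6}\right)\right) \left(- \frac{1}{286}\right) = \left(-359 + \frac{47}{6}\right) \left(- \frac{1}{286}\right) = \left(- \frac{2107}{6}\right) \left(- \frac{1}{286}\right) = \frac{2107}{1716}$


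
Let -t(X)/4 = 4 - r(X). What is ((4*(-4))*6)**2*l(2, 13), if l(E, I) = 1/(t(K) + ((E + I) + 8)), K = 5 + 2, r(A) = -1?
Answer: 3072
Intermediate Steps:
K = 7
t(X) = -20 (t(X) = -4*(4 - 1*(-1)) = -4*(4 + 1) = -4*5 = -20)
l(E, I) = 1/(-12 + E + I) (l(E, I) = 1/(-20 + ((E + I) + 8)) = 1/(-20 + (8 + E + I)) = 1/(-12 + E + I))
((4*(-4))*6)**2*l(2, 13) = ((4*(-4))*6)**2/(-12 + 2 + 13) = (-16*6)**2/3 = (-96)**2*(1/3) = 9216*(1/3) = 3072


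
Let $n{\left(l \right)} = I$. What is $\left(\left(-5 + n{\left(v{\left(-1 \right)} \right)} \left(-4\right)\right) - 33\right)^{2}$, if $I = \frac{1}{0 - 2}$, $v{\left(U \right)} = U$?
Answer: $1296$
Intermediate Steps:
$I = - \frac{1}{2}$ ($I = \frac{1}{-2} = - \frac{1}{2} \approx -0.5$)
$n{\left(l \right)} = - \frac{1}{2}$
$\left(\left(-5 + n{\left(v{\left(-1 \right)} \right)} \left(-4\right)\right) - 33\right)^{2} = \left(\left(-5 - -2\right) - 33\right)^{2} = \left(\left(-5 + 2\right) - 33\right)^{2} = \left(-3 - 33\right)^{2} = \left(-36\right)^{2} = 1296$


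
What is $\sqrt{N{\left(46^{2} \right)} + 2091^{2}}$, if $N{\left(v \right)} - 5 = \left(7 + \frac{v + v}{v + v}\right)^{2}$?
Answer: $5 \sqrt{174894} \approx 2091.0$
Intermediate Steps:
$N{\left(v \right)} = 69$ ($N{\left(v \right)} = 5 + \left(7 + \frac{v + v}{v + v}\right)^{2} = 5 + \left(7 + \frac{2 v}{2 v}\right)^{2} = 5 + \left(7 + 2 v \frac{1}{2 v}\right)^{2} = 5 + \left(7 + 1\right)^{2} = 5 + 8^{2} = 5 + 64 = 69$)
$\sqrt{N{\left(46^{2} \right)} + 2091^{2}} = \sqrt{69 + 2091^{2}} = \sqrt{69 + 4372281} = \sqrt{4372350} = 5 \sqrt{174894}$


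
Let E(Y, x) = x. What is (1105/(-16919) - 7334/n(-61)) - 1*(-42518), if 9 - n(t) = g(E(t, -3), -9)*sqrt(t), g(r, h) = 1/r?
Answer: 279122170302/6683005 + 11001*I*sqrt(61)/395 ≈ 41766.0 + 217.52*I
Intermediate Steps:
n(t) = 9 + sqrt(t)/3 (n(t) = 9 - sqrt(t)/(-3) = 9 - (-1)*sqrt(t)/3 = 9 + sqrt(t)/3)
(1105/(-16919) - 7334/n(-61)) - 1*(-42518) = (1105/(-16919) - 7334/(9 + sqrt(-61)/3)) - 1*(-42518) = (1105*(-1/16919) - 7334/(9 + (I*sqrt(61))/3)) + 42518 = (-1105/16919 - 7334/(9 + I*sqrt(61)/3)) + 42518 = 719360937/16919 - 7334/(9 + I*sqrt(61)/3)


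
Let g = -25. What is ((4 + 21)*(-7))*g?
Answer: 4375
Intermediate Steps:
((4 + 21)*(-7))*g = ((4 + 21)*(-7))*(-25) = (25*(-7))*(-25) = -175*(-25) = 4375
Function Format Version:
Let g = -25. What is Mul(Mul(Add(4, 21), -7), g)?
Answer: 4375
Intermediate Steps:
Mul(Mul(Add(4, 21), -7), g) = Mul(Mul(Add(4, 21), -7), -25) = Mul(Mul(25, -7), -25) = Mul(-175, -25) = 4375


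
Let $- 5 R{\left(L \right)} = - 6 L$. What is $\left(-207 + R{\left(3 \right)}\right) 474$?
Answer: $- \frac{482058}{5} \approx -96412.0$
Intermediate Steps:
$R{\left(L \right)} = \frac{6 L}{5}$ ($R{\left(L \right)} = - \frac{\left(-6\right) L}{5} = \frac{6 L}{5}$)
$\left(-207 + R{\left(3 \right)}\right) 474 = \left(-207 + \frac{6}{5} \cdot 3\right) 474 = \left(-207 + \frac{18}{5}\right) 474 = \left(- \frac{1017}{5}\right) 474 = - \frac{482058}{5}$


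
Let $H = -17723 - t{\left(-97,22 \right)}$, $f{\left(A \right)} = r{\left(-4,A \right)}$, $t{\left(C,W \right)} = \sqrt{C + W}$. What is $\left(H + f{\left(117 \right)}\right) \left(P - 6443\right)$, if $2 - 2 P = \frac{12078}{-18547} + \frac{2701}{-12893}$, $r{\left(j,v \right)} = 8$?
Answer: $\frac{54574594038684045}{478252942} + \frac{15403498176315 i \sqrt{3}}{478252942} \approx 1.1411 \cdot 10^{8} + 55786.0 i$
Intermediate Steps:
$f{\left(A \right)} = 8$
$P = \frac{684070043}{478252942}$ ($P = 1 - \frac{\frac{12078}{-18547} + \frac{2701}{-12893}}{2} = 1 - \frac{12078 \left(- \frac{1}{18547}\right) + 2701 \left(- \frac{1}{12893}\right)}{2} = 1 - \frac{- \frac{12078}{18547} - \frac{2701}{12893}}{2} = 1 - - \frac{205817101}{478252942} = 1 + \frac{205817101}{478252942} = \frac{684070043}{478252942} \approx 1.4304$)
$H = -17723 - 5 i \sqrt{3}$ ($H = -17723 - \sqrt{-97 + 22} = -17723 - \sqrt{-75} = -17723 - 5 i \sqrt{3} \approx -17723.0 - 8.6602 i$)
$\left(H + f{\left(117 \right)}\right) \left(P - 6443\right) = \left(\left(-17723 - 5 i \sqrt{3}\right) + 8\right) \left(\frac{684070043}{478252942} - 6443\right) = \left(-17715 - 5 i \sqrt{3}\right) \left(- \frac{3080699635263}{478252942}\right) = \frac{54574594038684045}{478252942} + \frac{15403498176315 i \sqrt{3}}{478252942}$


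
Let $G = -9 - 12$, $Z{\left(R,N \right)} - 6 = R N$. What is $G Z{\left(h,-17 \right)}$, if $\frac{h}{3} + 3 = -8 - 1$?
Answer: $-12978$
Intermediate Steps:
$h = -36$ ($h = -9 + 3 \left(-8 - 1\right) = -9 + 3 \left(-9\right) = -9 - 27 = -36$)
$Z{\left(R,N \right)} = 6 + N R$ ($Z{\left(R,N \right)} = 6 + R N = 6 + N R$)
$G = -21$ ($G = -9 - 12 = -21$)
$G Z{\left(h,-17 \right)} = - 21 \left(6 - -612\right) = - 21 \left(6 + 612\right) = \left(-21\right) 618 = -12978$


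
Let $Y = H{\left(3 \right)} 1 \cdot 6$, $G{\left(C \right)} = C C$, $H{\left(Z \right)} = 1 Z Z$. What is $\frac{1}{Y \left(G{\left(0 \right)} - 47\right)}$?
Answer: $- \frac{1}{2538} \approx -0.00039401$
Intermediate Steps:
$H{\left(Z \right)} = Z^{2}$ ($H{\left(Z \right)} = Z Z = Z^{2}$)
$G{\left(C \right)} = C^{2}$
$Y = 54$ ($Y = 3^{2} \cdot 1 \cdot 6 = 9 \cdot 1 \cdot 6 = 9 \cdot 6 = 54$)
$\frac{1}{Y \left(G{\left(0 \right)} - 47\right)} = \frac{1}{54 \left(0^{2} - 47\right)} = \frac{1}{54 \left(0 - 47\right)} = \frac{1}{54 \left(-47\right)} = \frac{1}{-2538} = - \frac{1}{2538}$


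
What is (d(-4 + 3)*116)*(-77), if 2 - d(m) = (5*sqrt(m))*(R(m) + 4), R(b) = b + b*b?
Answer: -17864 + 178640*I ≈ -17864.0 + 1.7864e+5*I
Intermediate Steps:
R(b) = b + b**2
d(m) = 2 - 5*sqrt(m)*(4 + m*(1 + m)) (d(m) = 2 - 5*sqrt(m)*(m*(1 + m) + 4) = 2 - 5*sqrt(m)*(4 + m*(1 + m)))
(d(-4 + 3)*116)*(-77) = ((2 - 20*sqrt(-4 + 3) - 5*(-4 + 3)**(3/2)*(1 + (-4 + 3)))*116)*(-77) = ((2 - 20*I - 5*(-1)**(3/2)*(1 - 1))*116)*(-77) = ((2 - 20*I - 5*(-I)*0)*116)*(-77) = ((2 - 20*I + 0)*116)*(-77) = ((2 - 20*I)*116)*(-77) = (232 - 2320*I)*(-77) = -17864 + 178640*I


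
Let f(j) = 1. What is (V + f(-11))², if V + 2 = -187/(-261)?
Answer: 5476/68121 ≈ 0.080386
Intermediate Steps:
V = -335/261 (V = -2 - 187/(-261) = -2 - 187*(-1/261) = -2 + 187/261 = -335/261 ≈ -1.2835)
(V + f(-11))² = (-335/261 + 1)² = (-74/261)² = 5476/68121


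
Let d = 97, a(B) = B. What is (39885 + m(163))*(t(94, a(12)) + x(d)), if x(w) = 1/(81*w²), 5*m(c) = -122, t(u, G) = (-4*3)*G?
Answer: -4374564327445/762129 ≈ -5.7399e+6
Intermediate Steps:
t(u, G) = -12*G
m(c) = -122/5 (m(c) = (⅕)*(-122) = -122/5)
x(w) = 1/(81*w²)
(39885 + m(163))*(t(94, a(12)) + x(d)) = (39885 - 122/5)*(-12*12 + (1/81)/97²) = 199303*(-144 + (1/81)*(1/9409))/5 = 199303*(-144 + 1/762129)/5 = (199303/5)*(-109746575/762129) = -4374564327445/762129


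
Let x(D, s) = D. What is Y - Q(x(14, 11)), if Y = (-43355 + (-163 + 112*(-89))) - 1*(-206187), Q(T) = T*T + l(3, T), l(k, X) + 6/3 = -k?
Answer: 152510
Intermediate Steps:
l(k, X) = -2 - k
Q(T) = -5 + T² (Q(T) = T*T + (-2 - 1*3) = T² + (-2 - 3) = T² - 5 = -5 + T²)
Y = 152701 (Y = (-43355 + (-163 - 9968)) + 206187 = (-43355 - 10131) + 206187 = -53486 + 206187 = 152701)
Y - Q(x(14, 11)) = 152701 - (-5 + 14²) = 152701 - (-5 + 196) = 152701 - 1*191 = 152701 - 191 = 152510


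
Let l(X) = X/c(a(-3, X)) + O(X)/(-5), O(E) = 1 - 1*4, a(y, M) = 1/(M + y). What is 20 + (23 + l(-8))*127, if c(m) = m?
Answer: 70966/5 ≈ 14193.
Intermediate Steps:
O(E) = -3 (O(E) = 1 - 4 = -3)
l(X) = 3/5 + X*(-3 + X) (l(X) = X/(1/(X - 3)) - 3/(-5) = X/(1/(-3 + X)) - 3*(-1/5) = X*(-3 + X) + 3/5 = 3/5 + X*(-3 + X))
20 + (23 + l(-8))*127 = 20 + (23 + (3/5 - 8*(-3 - 8)))*127 = 20 + (23 + (3/5 - 8*(-11)))*127 = 20 + (23 + (3/5 + 88))*127 = 20 + (23 + 443/5)*127 = 20 + (558/5)*127 = 20 + 70866/5 = 70966/5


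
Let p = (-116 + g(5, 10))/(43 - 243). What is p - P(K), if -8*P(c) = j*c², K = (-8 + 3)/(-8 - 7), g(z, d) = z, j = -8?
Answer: 799/1800 ≈ 0.44389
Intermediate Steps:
K = ⅓ (K = -5/(-15) = -5*(-1/15) = ⅓ ≈ 0.33333)
P(c) = c² (P(c) = -(-1)*c² = c²)
p = 111/200 (p = (-116 + 5)/(43 - 243) = -111/(-200) = -111*(-1/200) = 111/200 ≈ 0.55500)
p - P(K) = 111/200 - (⅓)² = 111/200 - 1*⅑ = 111/200 - ⅑ = 799/1800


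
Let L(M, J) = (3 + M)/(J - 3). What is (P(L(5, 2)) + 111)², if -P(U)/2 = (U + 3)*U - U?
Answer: 225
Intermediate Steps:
L(M, J) = (3 + M)/(-3 + J)
P(U) = 2*U - 2*U*(3 + U) (P(U) = -2*((U + 3)*U - U) = -2*((3 + U)*U - U) = -2*(U*(3 + U) - U) = -2*(-U + U*(3 + U)) = 2*U - 2*U*(3 + U))
(P(L(5, 2)) + 111)² = (-2*(3 + 5)/(-3 + 2)*(2 + (3 + 5)/(-3 + 2)) + 111)² = (-2*8/(-1)*(2 + 8/(-1)) + 111)² = (-2*(-1*8)*(2 - 1*8) + 111)² = (-2*(-8)*(2 - 8) + 111)² = (-2*(-8)*(-6) + 111)² = (-96 + 111)² = 15² = 225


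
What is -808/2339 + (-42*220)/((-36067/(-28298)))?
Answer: -611615705416/84360713 ≈ -7250.0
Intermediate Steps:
-808/2339 + (-42*220)/((-36067/(-28298))) = -808*1/2339 - 9240/((-36067*(-1/28298))) = -808/2339 - 9240/36067/28298 = -808/2339 - 9240*28298/36067 = -808/2339 - 261473520/36067 = -611615705416/84360713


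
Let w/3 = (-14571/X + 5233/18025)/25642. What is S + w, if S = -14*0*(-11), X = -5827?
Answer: 439702449/1346611105175 ≈ 0.00032653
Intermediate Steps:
S = 0 (S = 0*(-11) = 0)
w = 439702449/1346611105175 (w = 3*((-14571/(-5827) + 5233/18025)/25642) = 3*((-14571*(-1/5827) + 5233*(1/18025))*(1/25642)) = 3*((14571/5827 + 5233/18025)*(1/25642)) = 3*((293134966/105031675)*(1/25642)) = 3*(146567483/1346611105175) = 439702449/1346611105175 ≈ 0.00032653)
S + w = 0 + 439702449/1346611105175 = 439702449/1346611105175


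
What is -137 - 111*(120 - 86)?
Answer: -3911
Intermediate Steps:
-137 - 111*(120 - 86) = -137 - 111*34 = -137 - 3774 = -3911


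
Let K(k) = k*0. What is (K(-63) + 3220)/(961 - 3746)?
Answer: -644/557 ≈ -1.1562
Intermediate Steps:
K(k) = 0
(K(-63) + 3220)/(961 - 3746) = (0 + 3220)/(961 - 3746) = 3220/(-2785) = 3220*(-1/2785) = -644/557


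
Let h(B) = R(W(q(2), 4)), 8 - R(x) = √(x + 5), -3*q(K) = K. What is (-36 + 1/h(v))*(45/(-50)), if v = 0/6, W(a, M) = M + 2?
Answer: 1710/53 - 9*√11/530 ≈ 32.208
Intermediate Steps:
q(K) = -K/3
W(a, M) = 2 + M
R(x) = 8 - √(5 + x) (R(x) = 8 - √(x + 5) = 8 - √(5 + x))
v = 0 (v = 0*(⅙) = 0)
h(B) = 8 - √11 (h(B) = 8 - √(5 + (2 + 4)) = 8 - √(5 + 6) = 8 - √11)
(-36 + 1/h(v))*(45/(-50)) = (-36 + 1/(8 - √11))*(45/(-50)) = (-36 + 1/(8 - √11))*(45*(-1/50)) = (-36 + 1/(8 - √11))*(-9/10) = 162/5 - 9/(10*(8 - √11))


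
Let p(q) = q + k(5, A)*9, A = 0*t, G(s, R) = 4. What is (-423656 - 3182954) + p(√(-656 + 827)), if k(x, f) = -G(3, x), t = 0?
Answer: -3606646 + 3*√19 ≈ -3.6066e+6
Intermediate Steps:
A = 0 (A = 0*0 = 0)
k(x, f) = -4 (k(x, f) = -1*4 = -4)
p(q) = -36 + q (p(q) = q - 4*9 = q - 36 = -36 + q)
(-423656 - 3182954) + p(√(-656 + 827)) = (-423656 - 3182954) + (-36 + √(-656 + 827)) = -3606610 + (-36 + √171) = -3606610 + (-36 + 3*√19) = -3606646 + 3*√19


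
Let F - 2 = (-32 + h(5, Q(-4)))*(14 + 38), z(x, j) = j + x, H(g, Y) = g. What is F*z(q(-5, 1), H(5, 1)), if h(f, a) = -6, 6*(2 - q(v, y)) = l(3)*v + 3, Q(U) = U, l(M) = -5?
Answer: -4606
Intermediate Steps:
q(v, y) = 3/2 + 5*v/6 (q(v, y) = 2 - (-5*v + 3)/6 = 2 - (3 - 5*v)/6 = 2 + (-½ + 5*v/6) = 3/2 + 5*v/6)
F = -1974 (F = 2 + (-32 - 6)*(14 + 38) = 2 - 38*52 = 2 - 1976 = -1974)
F*z(q(-5, 1), H(5, 1)) = -1974*(5 + (3/2 + (⅚)*(-5))) = -1974*(5 + (3/2 - 25/6)) = -1974*(5 - 8/3) = -1974*7/3 = -4606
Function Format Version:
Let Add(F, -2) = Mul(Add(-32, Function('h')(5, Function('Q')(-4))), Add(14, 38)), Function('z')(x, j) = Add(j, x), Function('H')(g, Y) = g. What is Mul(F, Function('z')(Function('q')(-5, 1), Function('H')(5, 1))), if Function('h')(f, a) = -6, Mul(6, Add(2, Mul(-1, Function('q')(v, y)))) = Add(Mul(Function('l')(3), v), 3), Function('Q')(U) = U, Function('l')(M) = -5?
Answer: -4606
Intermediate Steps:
Function('q')(v, y) = Add(Rational(3, 2), Mul(Rational(5, 6), v)) (Function('q')(v, y) = Add(2, Mul(Rational(-1, 6), Add(Mul(-5, v), 3))) = Add(2, Mul(Rational(-1, 6), Add(3, Mul(-5, v)))) = Add(2, Add(Rational(-1, 2), Mul(Rational(5, 6), v))) = Add(Rational(3, 2), Mul(Rational(5, 6), v)))
F = -1974 (F = Add(2, Mul(Add(-32, -6), Add(14, 38))) = Add(2, Mul(-38, 52)) = Add(2, -1976) = -1974)
Mul(F, Function('z')(Function('q')(-5, 1), Function('H')(5, 1))) = Mul(-1974, Add(5, Add(Rational(3, 2), Mul(Rational(5, 6), -5)))) = Mul(-1974, Add(5, Add(Rational(3, 2), Rational(-25, 6)))) = Mul(-1974, Add(5, Rational(-8, 3))) = Mul(-1974, Rational(7, 3)) = -4606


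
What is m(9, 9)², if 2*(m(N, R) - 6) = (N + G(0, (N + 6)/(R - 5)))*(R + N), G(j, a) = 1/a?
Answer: 199809/25 ≈ 7992.4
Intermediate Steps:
m(N, R) = 6 + (N + R)*(N + (-5 + R)/(6 + N))/2 (m(N, R) = 6 + ((N + 1/((N + 6)/(R - 5)))*(R + N))/2 = 6 + ((N + 1/((6 + N)/(-5 + R)))*(N + R))/2 = 6 + ((N + (-5 + R)/(6 + N))*(N + R))/2 = 6 + ((N + R)*(N + (-5 + R)/(6 + N)))/2 = 6 + (N + R)*(N + (-5 + R)/(6 + N))/2)
m(9, 9)² = ((9*(-5 + 9) + 9*(-5 + 9) + (6 + 9)*(12 + 9² + 9*9))/(2*(6 + 9)))² = ((½)*(9*4 + 9*4 + 15*(12 + 81 + 81))/15)² = ((½)*(1/15)*(36 + 36 + 15*174))² = ((½)*(1/15)*(36 + 36 + 2610))² = ((½)*(1/15)*2682)² = (447/5)² = 199809/25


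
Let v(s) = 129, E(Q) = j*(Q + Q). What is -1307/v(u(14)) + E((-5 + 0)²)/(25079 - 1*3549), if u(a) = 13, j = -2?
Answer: -2815261/277737 ≈ -10.136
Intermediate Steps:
E(Q) = -4*Q (E(Q) = -2*(Q + Q) = -4*Q)
-1307/v(u(14)) + E((-5 + 0)²)/(25079 - 1*3549) = -1307/129 + (-4*(-5 + 0)²)/(25079 - 1*3549) = -1307*1/129 + (-4*(-5)²)/(25079 - 3549) = -1307/129 - 4*25/21530 = -1307/129 - 100*1/21530 = -1307/129 - 10/2153 = -2815261/277737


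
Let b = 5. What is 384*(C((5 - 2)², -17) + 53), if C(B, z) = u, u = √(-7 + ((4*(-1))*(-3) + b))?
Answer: 20352 + 384*√10 ≈ 21566.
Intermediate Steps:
u = √10 (u = √(-7 + ((4*(-1))*(-3) + 5)) = √(-7 + (-4*(-3) + 5)) = √(-7 + (12 + 5)) = √(-7 + 17) = √10 ≈ 3.1623)
C(B, z) = √10
384*(C((5 - 2)², -17) + 53) = 384*(√10 + 53) = 384*(53 + √10) = 20352 + 384*√10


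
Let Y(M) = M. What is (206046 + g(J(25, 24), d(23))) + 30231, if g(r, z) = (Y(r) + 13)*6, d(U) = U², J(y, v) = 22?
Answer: 236487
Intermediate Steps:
g(r, z) = 78 + 6*r (g(r, z) = (r + 13)*6 = (13 + r)*6 = 78 + 6*r)
(206046 + g(J(25, 24), d(23))) + 30231 = (206046 + (78 + 6*22)) + 30231 = (206046 + (78 + 132)) + 30231 = (206046 + 210) + 30231 = 206256 + 30231 = 236487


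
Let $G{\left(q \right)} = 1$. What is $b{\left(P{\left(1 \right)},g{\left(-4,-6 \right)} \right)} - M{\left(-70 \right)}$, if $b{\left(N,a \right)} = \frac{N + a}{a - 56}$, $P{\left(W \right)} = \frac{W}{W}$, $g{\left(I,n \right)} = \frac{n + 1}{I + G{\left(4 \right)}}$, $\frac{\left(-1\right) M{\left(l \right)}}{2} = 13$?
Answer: $\frac{4230}{163} \approx 25.951$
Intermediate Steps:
$M{\left(l \right)} = -26$ ($M{\left(l \right)} = \left(-2\right) 13 = -26$)
$g{\left(I,n \right)} = \frac{1 + n}{1 + I}$ ($g{\left(I,n \right)} = \frac{n + 1}{I + 1} = \frac{1 + n}{1 + I}$)
$P{\left(W \right)} = 1$
$b{\left(N,a \right)} = \frac{N + a}{-56 + a}$
$b{\left(P{\left(1 \right)},g{\left(-4,-6 \right)} \right)} - M{\left(-70 \right)} = \frac{1 + \frac{1 - 6}{1 - 4}}{-56 + \frac{1 - 6}{1 - 4}} - -26 = \frac{1 + \frac{1}{-3} \left(-5\right)}{-56 + \frac{1}{-3} \left(-5\right)} + 26 = \frac{1 - - \frac{5}{3}}{-56 - - \frac{5}{3}} + 26 = \frac{1 + \frac{5}{3}}{-56 + \frac{5}{3}} + 26 = \frac{1}{- \frac{163}{3}} \cdot \frac{8}{3} + 26 = \left(- \frac{3}{163}\right) \frac{8}{3} + 26 = - \frac{8}{163} + 26 = \frac{4230}{163}$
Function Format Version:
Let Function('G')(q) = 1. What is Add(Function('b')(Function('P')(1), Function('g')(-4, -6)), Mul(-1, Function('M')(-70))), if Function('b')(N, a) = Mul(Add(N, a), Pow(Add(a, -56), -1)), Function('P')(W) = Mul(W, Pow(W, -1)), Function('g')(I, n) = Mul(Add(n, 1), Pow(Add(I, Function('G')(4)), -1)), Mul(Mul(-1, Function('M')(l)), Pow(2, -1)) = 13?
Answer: Rational(4230, 163) ≈ 25.951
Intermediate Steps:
Function('M')(l) = -26 (Function('M')(l) = Mul(-2, 13) = -26)
Function('g')(I, n) = Mul(Pow(Add(1, I), -1), Add(1, n)) (Function('g')(I, n) = Mul(Add(n, 1), Pow(Add(I, 1), -1)) = Mul(Add(1, n), Pow(Add(1, I), -1)) = Mul(Pow(Add(1, I), -1), Add(1, n)))
Function('P')(W) = 1
Function('b')(N, a) = Mul(Pow(Add(-56, a), -1), Add(N, a)) (Function('b')(N, a) = Mul(Add(N, a), Pow(Add(-56, a), -1)) = Mul(Pow(Add(-56, a), -1), Add(N, a)))
Add(Function('b')(Function('P')(1), Function('g')(-4, -6)), Mul(-1, Function('M')(-70))) = Add(Mul(Pow(Add(-56, Mul(Pow(Add(1, -4), -1), Add(1, -6))), -1), Add(1, Mul(Pow(Add(1, -4), -1), Add(1, -6)))), Mul(-1, -26)) = Add(Mul(Pow(Add(-56, Mul(Pow(-3, -1), -5)), -1), Add(1, Mul(Pow(-3, -1), -5))), 26) = Add(Mul(Pow(Add(-56, Mul(Rational(-1, 3), -5)), -1), Add(1, Mul(Rational(-1, 3), -5))), 26) = Add(Mul(Pow(Add(-56, Rational(5, 3)), -1), Add(1, Rational(5, 3))), 26) = Add(Mul(Pow(Rational(-163, 3), -1), Rational(8, 3)), 26) = Add(Mul(Rational(-3, 163), Rational(8, 3)), 26) = Add(Rational(-8, 163), 26) = Rational(4230, 163)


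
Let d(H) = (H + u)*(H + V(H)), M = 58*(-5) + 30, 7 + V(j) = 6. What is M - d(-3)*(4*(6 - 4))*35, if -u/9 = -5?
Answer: 46780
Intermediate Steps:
V(j) = -1 (V(j) = -7 + 6 = -1)
u = 45 (u = -9*(-5) = 45)
M = -260 (M = -290 + 30 = -260)
d(H) = (-1 + H)*(45 + H) (d(H) = (H + 45)*(H - 1) = (45 + H)*(-1 + H) = (-1 + H)*(45 + H))
M - d(-3)*(4*(6 - 4))*35 = -260 - (-45 + (-3)**2 + 44*(-3))*(4*(6 - 4))*35 = -260 - (-45 + 9 - 132)*(4*2)*35 = -260 - (-168*8)*35 = -260 - (-1344)*35 = -260 - 1*(-47040) = -260 + 47040 = 46780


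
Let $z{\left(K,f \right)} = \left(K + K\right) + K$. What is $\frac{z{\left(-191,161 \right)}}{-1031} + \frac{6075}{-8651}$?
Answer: $- \frac{1306302}{8919181} \approx -0.14646$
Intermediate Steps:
$z{\left(K,f \right)} = 3 K$ ($z{\left(K,f \right)} = 2 K + K = 3 K$)
$\frac{z{\left(-191,161 \right)}}{-1031} + \frac{6075}{-8651} = \frac{3 \left(-191\right)}{-1031} + \frac{6075}{-8651} = \left(-573\right) \left(- \frac{1}{1031}\right) + 6075 \left(- \frac{1}{8651}\right) = \frac{573}{1031} - \frac{6075}{8651} = - \frac{1306302}{8919181}$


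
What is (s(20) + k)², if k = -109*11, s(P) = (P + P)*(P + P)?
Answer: 160801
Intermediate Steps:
s(P) = 4*P² (s(P) = (2*P)*(2*P) = 4*P²)
k = -1199
(s(20) + k)² = (4*20² - 1199)² = (4*400 - 1199)² = (1600 - 1199)² = 401² = 160801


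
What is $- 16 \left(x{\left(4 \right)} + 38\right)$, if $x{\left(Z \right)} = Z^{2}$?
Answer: $-864$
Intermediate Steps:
$- 16 \left(x{\left(4 \right)} + 38\right) = - 16 \left(4^{2} + 38\right) = - 16 \left(16 + 38\right) = \left(-16\right) 54 = -864$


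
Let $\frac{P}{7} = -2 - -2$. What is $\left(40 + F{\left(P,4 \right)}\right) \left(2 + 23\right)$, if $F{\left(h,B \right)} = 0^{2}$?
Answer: $1000$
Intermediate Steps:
$P = 0$ ($P = 7 \left(-2 - -2\right) = 7 \left(-2 + 2\right) = 7 \cdot 0 = 0$)
$F{\left(h,B \right)} = 0$
$\left(40 + F{\left(P,4 \right)}\right) \left(2 + 23\right) = \left(40 + 0\right) \left(2 + 23\right) = 40 \cdot 25 = 1000$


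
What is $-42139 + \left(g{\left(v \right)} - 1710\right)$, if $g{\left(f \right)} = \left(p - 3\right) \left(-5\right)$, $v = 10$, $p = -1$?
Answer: $-43829$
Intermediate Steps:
$g{\left(f \right)} = 20$ ($g{\left(f \right)} = \left(-1 - 3\right) \left(-5\right) = \left(-4\right) \left(-5\right) = 20$)
$-42139 + \left(g{\left(v \right)} - 1710\right) = -42139 + \left(20 - 1710\right) = -42139 - 1690 = -43829$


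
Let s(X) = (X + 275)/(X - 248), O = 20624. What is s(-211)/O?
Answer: -4/591651 ≈ -6.7607e-6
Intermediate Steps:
s(X) = (275 + X)/(-248 + X)
s(-211)/O = ((275 - 211)/(-248 - 211))/20624 = (64/(-459))*(1/20624) = -1/459*64*(1/20624) = -64/459*1/20624 = -4/591651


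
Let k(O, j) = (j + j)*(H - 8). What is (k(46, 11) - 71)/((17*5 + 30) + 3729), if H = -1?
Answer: -269/3844 ≈ -0.069979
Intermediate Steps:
k(O, j) = -18*j (k(O, j) = (j + j)*(-1 - 8) = (2*j)*(-9) = -18*j)
(k(46, 11) - 71)/((17*5 + 30) + 3729) = (-18*11 - 71)/((17*5 + 30) + 3729) = (-198 - 71)/((85 + 30) + 3729) = -269/(115 + 3729) = -269/3844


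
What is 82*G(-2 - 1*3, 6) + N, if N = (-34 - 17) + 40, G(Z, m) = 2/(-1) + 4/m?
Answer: -361/3 ≈ -120.33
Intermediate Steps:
G(Z, m) = -2 + 4/m (G(Z, m) = 2*(-1) + 4/m = -2 + 4/m)
N = -11 (N = -51 + 40 = -11)
82*G(-2 - 1*3, 6) + N = 82*(-2 + 4/6) - 11 = 82*(-2 + 4*(⅙)) - 11 = 82*(-2 + ⅔) - 11 = 82*(-4/3) - 11 = -328/3 - 11 = -361/3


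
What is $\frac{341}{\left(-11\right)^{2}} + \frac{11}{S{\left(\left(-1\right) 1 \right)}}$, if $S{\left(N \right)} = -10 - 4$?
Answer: $\frac{313}{154} \approx 2.0325$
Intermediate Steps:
$S{\left(N \right)} = -14$
$\frac{341}{\left(-11\right)^{2}} + \frac{11}{S{\left(\left(-1\right) 1 \right)}} = \frac{341}{\left(-11\right)^{2}} + \frac{11}{-14} = \frac{341}{121} + 11 \left(- \frac{1}{14}\right) = 341 \cdot \frac{1}{121} - \frac{11}{14} = \frac{31}{11} - \frac{11}{14} = \frac{313}{154}$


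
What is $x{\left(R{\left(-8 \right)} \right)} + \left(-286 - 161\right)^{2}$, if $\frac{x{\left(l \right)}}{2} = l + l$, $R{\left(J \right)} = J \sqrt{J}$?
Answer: $199809 - 64 i \sqrt{2} \approx 1.9981 \cdot 10^{5} - 90.51 i$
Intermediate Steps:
$R{\left(J \right)} = J^{\frac{3}{2}}$
$x{\left(l \right)} = 4 l$ ($x{\left(l \right)} = 2 \left(l + l\right) = 2 \cdot 2 l = 4 l$)
$x{\left(R{\left(-8 \right)} \right)} + \left(-286 - 161\right)^{2} = 4 \left(-8\right)^{\frac{3}{2}} + \left(-286 - 161\right)^{2} = 4 \left(- 16 i \sqrt{2}\right) + \left(-447\right)^{2} = - 64 i \sqrt{2} + 199809 = 199809 - 64 i \sqrt{2}$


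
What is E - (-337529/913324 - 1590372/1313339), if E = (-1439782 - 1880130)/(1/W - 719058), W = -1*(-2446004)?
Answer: 13074988904802685859261157/2109710169697358732645116 ≈ 6.1975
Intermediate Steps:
W = 2446004
E = 8120518031648/1758818744231 (E = (-1439782 - 1880130)/(1/2446004 - 719058) = -3319912/(1/2446004 - 719058) = -3319912/(-1758818744231/2446004) = -3319912*(-2446004/1758818744231) = 8120518031648/1758818744231 ≈ 4.6170)
E - (-337529/913324 - 1590372/1313339) = 8120518031648/1758818744231 - (-337529/913324 - 1590372/1313339) = 8120518031648/1758818744231 - 1*(-1895814915859/1199504028836) = 8120518031648/1758818744231 + 1895814915859/1199504028836 = 13074988904802685859261157/2109710169697358732645116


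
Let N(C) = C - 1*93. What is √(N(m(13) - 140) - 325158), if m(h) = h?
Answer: I*√325378 ≈ 570.42*I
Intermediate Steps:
N(C) = -93 + C (N(C) = C - 93 = -93 + C)
√(N(m(13) - 140) - 325158) = √((-93 + (13 - 140)) - 325158) = √((-93 - 127) - 325158) = √(-220 - 325158) = √(-325378) = I*√325378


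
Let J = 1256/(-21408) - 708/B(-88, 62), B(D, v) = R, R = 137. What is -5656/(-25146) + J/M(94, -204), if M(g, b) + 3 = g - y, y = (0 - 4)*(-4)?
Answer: 1987669117/12803924100 ≈ 0.15524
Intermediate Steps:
B(D, v) = 137
y = 16 (y = -4*(-4) = 16)
M(g, b) = -19 + g (M(g, b) = -3 + (g - 1*16) = -3 + (g - 16) = -3 + (-16 + g) = -19 + g)
J = -1916117/366612 (J = 1256/(-21408) - 708/137 = 1256*(-1/21408) - 708*1/137 = -157/2676 - 708/137 = -1916117/366612 ≈ -5.2266)
-5656/(-25146) + J/M(94, -204) = -5656/(-25146) - 1916117/(366612*(-19 + 94)) = -5656*(-1/25146) - 1916117/366612/75 = 2828/12573 - 1916117/366612*1/75 = 2828/12573 - 1916117/27495900 = 1987669117/12803924100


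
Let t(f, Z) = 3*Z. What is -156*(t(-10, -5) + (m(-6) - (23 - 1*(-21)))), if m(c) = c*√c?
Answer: 9204 + 936*I*√6 ≈ 9204.0 + 2292.7*I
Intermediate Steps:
m(c) = c^(3/2)
-156*(t(-10, -5) + (m(-6) - (23 - 1*(-21)))) = -156*(3*(-5) + ((-6)^(3/2) - (23 - 1*(-21)))) = -156*(-15 + (-6*I*√6 - (23 + 21))) = -156*(-15 + (-6*I*√6 - 1*44)) = -156*(-15 + (-6*I*√6 - 44)) = -156*(-15 + (-44 - 6*I*√6)) = -156*(-59 - 6*I*√6) = 9204 + 936*I*√6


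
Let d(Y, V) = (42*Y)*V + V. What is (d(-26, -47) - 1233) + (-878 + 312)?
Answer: 49478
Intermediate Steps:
d(Y, V) = V + 42*V*Y (d(Y, V) = 42*V*Y + V = V + 42*V*Y)
(d(-26, -47) - 1233) + (-878 + 312) = (-47*(1 + 42*(-26)) - 1233) + (-878 + 312) = (-47*(1 - 1092) - 1233) - 566 = (-47*(-1091) - 1233) - 566 = (51277 - 1233) - 566 = 50044 - 566 = 49478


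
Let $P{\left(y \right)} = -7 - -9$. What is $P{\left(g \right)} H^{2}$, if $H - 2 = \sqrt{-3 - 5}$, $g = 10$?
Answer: $-8 + 16 i \sqrt{2} \approx -8.0 + 22.627 i$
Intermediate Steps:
$H = 2 + 2 i \sqrt{2}$ ($H = 2 + \sqrt{-3 - 5} = 2 + \sqrt{-8} = 2 + 2 i \sqrt{2} \approx 2.0 + 2.8284 i$)
$P{\left(y \right)} = 2$ ($P{\left(y \right)} = -7 + 9 = 2$)
$P{\left(g \right)} H^{2} = 2 \left(2 + 2 i \sqrt{2}\right)^{2}$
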